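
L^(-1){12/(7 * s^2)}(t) 12 * t/7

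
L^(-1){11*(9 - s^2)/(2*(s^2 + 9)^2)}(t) -11*t*cos(3*t)/2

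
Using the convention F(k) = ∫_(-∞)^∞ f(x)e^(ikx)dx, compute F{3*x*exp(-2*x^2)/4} 3*sqrt(2)*I*sqrt(pi)*k*exp(-k^2/8)/32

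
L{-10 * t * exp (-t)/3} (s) -10/ (3 * (s + 1)^2)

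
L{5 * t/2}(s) 5/(2 * s^2)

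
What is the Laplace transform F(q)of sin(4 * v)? 4/(q^2 + 16)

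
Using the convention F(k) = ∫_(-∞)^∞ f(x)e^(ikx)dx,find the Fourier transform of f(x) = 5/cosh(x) 5 * pi/cosh(pi * k/2)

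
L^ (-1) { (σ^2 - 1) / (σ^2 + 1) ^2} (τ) τ*cos (τ) 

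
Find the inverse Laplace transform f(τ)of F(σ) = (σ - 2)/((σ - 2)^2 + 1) exp(2 * τ) * cos(τ)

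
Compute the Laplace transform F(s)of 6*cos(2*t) 6*s/(s^2 + 4)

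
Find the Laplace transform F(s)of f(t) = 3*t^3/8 9/(4*s^4)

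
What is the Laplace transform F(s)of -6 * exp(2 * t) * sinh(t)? -6/((s - 2)^2 - 1)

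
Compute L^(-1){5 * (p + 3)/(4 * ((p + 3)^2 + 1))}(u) 5 * exp(-3 * u) * cos(u)/4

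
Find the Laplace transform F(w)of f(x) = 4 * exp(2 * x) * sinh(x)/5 4/(5 * ((w - 2)^2 - 1))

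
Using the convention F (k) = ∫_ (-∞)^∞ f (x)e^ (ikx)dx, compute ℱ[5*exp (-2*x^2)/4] 5*sqrt (2)*sqrt (pi)*exp (-k^2/8)/8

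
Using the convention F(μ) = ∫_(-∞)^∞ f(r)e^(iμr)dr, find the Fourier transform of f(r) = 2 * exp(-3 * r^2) 2 * sqrt(3) * sqrt(pi) * exp(-μ^2/12)/3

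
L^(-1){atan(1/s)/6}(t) sin(t)/(6*t)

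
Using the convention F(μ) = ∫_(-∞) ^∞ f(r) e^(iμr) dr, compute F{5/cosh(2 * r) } 5 * pi/(2 * cosh(pi * μ/4) ) 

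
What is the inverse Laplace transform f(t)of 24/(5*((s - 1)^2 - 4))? 12*exp(t)*sinh(2*t)/5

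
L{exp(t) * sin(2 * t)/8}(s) 1/(4 * ((s - 1)^2 + 4))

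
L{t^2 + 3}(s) 2/s^3 + 3/s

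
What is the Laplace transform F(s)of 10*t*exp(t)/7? 10/(7*(s - 1)^2)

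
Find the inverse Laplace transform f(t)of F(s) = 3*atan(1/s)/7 3*sin(t)/(7*t)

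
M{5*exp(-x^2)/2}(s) 5*gamma(s/2)/4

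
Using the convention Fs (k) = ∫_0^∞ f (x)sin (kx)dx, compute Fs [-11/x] -11 * pi/2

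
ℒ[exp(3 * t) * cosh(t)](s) (s - 3)/((s - 3)^2 - 1)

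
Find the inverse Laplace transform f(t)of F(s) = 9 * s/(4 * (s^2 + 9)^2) 3 * t * sin(3 * t)/8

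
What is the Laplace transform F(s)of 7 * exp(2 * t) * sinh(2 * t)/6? 7/(3 * s * (s - 4))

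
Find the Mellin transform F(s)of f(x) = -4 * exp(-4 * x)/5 -2^(2 - 2 * s) * gamma(s)/5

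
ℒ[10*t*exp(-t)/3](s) 10/(3*(s + 1)^2)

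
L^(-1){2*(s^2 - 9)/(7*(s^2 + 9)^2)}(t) 2*t*cos(3*t)/7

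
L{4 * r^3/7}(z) 24/(7 * z^4)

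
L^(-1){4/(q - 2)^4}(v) 2*v^3*exp(2*v)/3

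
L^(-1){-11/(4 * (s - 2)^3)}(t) -11 * t^2 * exp(2 * t)/8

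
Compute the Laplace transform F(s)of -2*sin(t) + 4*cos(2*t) 4*s/(s^2 + 4)-2/(s^2 + 1)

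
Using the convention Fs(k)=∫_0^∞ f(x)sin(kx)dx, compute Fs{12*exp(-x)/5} 12*k/(5*(k^2 + 1))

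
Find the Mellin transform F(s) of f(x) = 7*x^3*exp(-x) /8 7*gamma(s + 3) /8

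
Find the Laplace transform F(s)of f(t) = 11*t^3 66/s^4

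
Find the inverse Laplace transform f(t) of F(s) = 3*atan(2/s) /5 3*sin(2*t) /(5*t) 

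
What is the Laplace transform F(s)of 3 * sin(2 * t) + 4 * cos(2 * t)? 6/(s^2 + 4) + 4 * s/(s^2 + 4)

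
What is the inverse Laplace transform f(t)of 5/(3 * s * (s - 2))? 5 * exp(t) * sinh(t)/3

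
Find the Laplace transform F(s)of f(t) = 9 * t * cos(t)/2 9 * (s^2 - 1)/(2 * (s^2 + 1)^2)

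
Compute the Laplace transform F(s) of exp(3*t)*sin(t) 1/((s - 3) ^2 + 1) 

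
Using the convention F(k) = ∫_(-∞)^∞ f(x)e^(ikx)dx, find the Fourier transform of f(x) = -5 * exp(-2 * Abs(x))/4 -5/(k^2+4)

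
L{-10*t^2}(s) -20/s^3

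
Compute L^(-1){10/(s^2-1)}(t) 10*sinh(t)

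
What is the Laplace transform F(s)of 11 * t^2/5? 22/(5 * s^3)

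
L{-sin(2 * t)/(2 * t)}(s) -atan(2/s)/2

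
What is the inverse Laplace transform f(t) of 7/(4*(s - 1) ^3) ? 7*t^2*exp(t) /8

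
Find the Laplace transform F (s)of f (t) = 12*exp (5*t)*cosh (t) 12*(s - 5)/ ( (s - 5)^2 - 1)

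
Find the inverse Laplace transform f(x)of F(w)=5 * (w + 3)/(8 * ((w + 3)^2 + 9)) 5 * exp(-3 * x) * cos(3 * x)/8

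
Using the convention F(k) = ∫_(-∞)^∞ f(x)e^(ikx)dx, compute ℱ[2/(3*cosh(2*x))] pi/(3*cosh(pi*k/4))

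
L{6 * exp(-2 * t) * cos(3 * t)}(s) 6 * (s + 2)/((s + 2)^2 + 9)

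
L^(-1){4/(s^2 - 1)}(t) 4 * sinh(t)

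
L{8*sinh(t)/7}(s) 8/(7*(s^2 - 1))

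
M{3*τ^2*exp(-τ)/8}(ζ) 3*gamma(ζ + 2)/8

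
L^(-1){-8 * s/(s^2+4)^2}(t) -2 * t * sin(2 * t)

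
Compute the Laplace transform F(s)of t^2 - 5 2/s^3 - 5/s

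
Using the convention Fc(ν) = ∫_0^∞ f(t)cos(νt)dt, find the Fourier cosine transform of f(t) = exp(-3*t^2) sqrt(3)*sqrt(pi)*exp(-ν^2/12)/6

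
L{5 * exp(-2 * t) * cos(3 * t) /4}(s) 5 * (s + 2) /(4 * ((s + 2) ^2 + 9) ) 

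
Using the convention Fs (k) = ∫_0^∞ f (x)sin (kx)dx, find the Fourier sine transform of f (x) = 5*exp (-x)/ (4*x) 5*atan (k)/4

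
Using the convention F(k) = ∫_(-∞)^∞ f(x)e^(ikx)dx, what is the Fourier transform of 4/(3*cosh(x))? 4*pi/(3*cosh(pi*k/2))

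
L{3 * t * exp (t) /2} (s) 3/ (2 * (s - 1) ^2) 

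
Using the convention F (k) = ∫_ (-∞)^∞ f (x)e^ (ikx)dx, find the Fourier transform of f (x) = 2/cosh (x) 2*pi/cosh (pi*k/2)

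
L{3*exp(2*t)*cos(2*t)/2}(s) 3*(s - 2)/(2*((s - 2)^2 + 4))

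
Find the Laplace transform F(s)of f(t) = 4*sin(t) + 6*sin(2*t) 12/(s^2 + 4) + 4/(s^2 + 1)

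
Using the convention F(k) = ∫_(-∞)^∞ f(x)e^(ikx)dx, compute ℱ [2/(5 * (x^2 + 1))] 2 * pi * exp(-Abs(k))/5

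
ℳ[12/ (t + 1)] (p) 12*pi*csc (pi*p)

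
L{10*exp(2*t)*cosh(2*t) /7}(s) 10*(s - 2) /(7*s*(s - 4) ) 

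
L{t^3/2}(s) 3/s^4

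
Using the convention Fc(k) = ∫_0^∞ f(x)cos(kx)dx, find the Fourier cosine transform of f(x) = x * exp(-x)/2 (1 - k^2)/(2 * (k^2 + 1)^2)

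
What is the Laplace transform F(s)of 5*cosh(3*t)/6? 5*s/(6*(s^2 - 9))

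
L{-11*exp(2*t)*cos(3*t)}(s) 11*(2 - s)/((s - 2)^2 + 9)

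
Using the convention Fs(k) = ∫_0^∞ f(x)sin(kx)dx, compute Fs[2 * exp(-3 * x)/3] 2 * k/(3 * (k^2 + 9))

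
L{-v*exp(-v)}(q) -1/(q + 1)^2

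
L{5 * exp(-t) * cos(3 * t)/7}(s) 5 * (s + 1)/(7 * ((s + 1)^2 + 9))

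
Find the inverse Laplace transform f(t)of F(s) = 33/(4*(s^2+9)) 11*sin(3*t)/4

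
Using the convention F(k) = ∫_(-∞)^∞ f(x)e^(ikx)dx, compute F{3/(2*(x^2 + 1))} 3*pi*exp(-Abs(k))/2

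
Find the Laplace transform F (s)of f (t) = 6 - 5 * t 6/s - 5/s^2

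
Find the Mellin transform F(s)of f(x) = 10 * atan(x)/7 -5 * pi * sec(pi * s/2)/(7 * s)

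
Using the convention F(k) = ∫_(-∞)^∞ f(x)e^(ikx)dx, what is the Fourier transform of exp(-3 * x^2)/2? sqrt(3) * sqrt(pi) * exp(-k^2/12)/6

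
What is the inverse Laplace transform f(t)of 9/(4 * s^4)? 3 * t^3/8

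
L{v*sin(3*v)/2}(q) 3*q/(q^2 + 9)^2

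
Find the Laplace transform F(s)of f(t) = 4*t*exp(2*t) 4/(s - 2)^2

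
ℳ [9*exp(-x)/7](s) 9*gamma(s)/7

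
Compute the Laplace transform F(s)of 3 3/s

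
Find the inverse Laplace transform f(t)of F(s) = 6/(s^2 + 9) 2 * sin(3 * t)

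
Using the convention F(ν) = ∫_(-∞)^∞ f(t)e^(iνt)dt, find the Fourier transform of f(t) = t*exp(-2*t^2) sqrt(2)*I*sqrt(pi)*ν*exp(-ν^2/8)/8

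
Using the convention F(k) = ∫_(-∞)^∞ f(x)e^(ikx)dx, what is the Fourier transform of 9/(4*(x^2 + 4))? 9*pi*exp(-2*Abs(k))/8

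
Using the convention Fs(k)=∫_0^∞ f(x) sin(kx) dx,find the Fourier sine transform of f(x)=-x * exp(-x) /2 -k/(k^2 + 1) ^2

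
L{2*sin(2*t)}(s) 4/(s^2 + 4)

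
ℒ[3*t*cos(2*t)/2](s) 3*(s^2 - 4)/(2*(s^2+4)^2)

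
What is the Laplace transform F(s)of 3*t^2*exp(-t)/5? 6/(5*(s + 1)^3)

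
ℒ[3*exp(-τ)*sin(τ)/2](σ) 3/(2*((σ + 1)^2 + 1))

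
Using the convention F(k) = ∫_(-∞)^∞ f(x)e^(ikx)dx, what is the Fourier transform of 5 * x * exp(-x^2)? 5 * I * sqrt(pi) * k * exp(-k^2/4)/2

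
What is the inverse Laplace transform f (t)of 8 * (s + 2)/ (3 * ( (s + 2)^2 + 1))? 8 * exp (-2 * t) * cos (t)/3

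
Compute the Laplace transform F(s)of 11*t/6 11/(6*s^2)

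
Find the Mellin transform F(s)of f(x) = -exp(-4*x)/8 -gamma(s)/(8*2^(2*s))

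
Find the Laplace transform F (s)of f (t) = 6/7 6/ (7 * s)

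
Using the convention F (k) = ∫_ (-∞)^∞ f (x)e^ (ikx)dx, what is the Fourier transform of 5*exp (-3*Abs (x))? 30/ (k^2 + 9)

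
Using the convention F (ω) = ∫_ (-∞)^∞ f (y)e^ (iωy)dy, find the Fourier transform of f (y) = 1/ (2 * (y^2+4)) pi * exp (-2 * Abs (ω))/4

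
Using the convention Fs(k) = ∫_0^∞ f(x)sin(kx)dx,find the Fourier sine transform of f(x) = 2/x pi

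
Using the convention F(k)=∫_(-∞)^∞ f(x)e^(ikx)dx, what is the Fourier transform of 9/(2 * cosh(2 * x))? 9 * pi/(4 * cosh(pi * k/4))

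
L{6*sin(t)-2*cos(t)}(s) 6/(s^2 + 1)-2*s/(s^2 + 1)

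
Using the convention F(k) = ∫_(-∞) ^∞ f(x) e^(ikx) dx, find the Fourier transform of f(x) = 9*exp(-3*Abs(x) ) 54/(k^2 + 9) 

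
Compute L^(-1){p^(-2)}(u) u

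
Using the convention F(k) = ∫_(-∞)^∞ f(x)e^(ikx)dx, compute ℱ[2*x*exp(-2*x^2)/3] sqrt(2)*I*sqrt(pi)*k*exp(-k^2/8)/12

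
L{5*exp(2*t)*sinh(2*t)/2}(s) 5/(s*(s - 4))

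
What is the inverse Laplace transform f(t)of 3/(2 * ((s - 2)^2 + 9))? exp(2 * t) * sin(3 * t)/2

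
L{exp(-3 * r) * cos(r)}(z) (z+3)/((z+3)^2+1)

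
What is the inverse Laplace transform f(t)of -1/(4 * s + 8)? -exp(-2 * t)/4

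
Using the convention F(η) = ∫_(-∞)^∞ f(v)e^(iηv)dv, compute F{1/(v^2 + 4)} pi*exp(-2*Abs(η))/2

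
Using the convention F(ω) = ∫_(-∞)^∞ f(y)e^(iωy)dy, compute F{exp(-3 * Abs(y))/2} 3/(ω^2 + 9)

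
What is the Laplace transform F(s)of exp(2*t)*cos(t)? (s - 2)/((s - 2)^2+1)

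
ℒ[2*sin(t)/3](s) 2/(3*(s^2 + 1))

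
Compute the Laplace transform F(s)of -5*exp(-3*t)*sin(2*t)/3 -10/(3*(s + 3)^2 + 12)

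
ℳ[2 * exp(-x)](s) 2 * gamma(s)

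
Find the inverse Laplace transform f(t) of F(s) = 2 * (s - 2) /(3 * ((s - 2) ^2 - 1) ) 2 * exp(2 * t) * cosh(t) /3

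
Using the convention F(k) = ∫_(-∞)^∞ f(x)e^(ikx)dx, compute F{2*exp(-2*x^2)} sqrt(2)*sqrt(pi)*exp(-k^2/8)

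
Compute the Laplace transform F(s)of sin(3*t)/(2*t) atan(3/s)/2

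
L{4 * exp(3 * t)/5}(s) 4/(5 * (s - 3))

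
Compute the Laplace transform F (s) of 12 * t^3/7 72/ (7 * s^4) 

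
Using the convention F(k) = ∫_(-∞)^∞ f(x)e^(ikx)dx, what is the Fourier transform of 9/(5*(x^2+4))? 9*pi*exp(-2*Abs(k))/10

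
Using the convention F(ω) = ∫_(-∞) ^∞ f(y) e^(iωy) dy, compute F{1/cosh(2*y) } pi/(2*cosh(pi*ω/4) ) 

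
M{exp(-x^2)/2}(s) gamma(s/2)/4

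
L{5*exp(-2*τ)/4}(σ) 5/(4*(σ + 2))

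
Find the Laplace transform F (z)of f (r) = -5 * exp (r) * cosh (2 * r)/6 5 * (1 - z)/ (6 * ( (z - 1)^2-4))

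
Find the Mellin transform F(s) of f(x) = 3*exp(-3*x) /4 3^(1 - s)*gamma(s) /4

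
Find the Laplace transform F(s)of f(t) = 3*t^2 6/s^3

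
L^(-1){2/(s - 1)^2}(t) 2*t*exp(t)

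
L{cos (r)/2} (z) z/ (2 * (z^2+1))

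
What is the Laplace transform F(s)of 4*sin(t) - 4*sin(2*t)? 4/(s^2 + 1) - 8/(s^2 + 4)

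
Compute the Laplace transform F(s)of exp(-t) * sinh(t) 1/(s * (s + 2))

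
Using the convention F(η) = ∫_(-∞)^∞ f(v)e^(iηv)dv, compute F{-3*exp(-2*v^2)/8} -3*sqrt(2)*sqrt(pi)*exp(-η^2/8)/16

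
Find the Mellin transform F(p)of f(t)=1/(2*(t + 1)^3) pi*(p - 2)*(p - 1)/(4*sin(pi*p))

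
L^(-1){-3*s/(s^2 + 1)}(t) -3*cos(t)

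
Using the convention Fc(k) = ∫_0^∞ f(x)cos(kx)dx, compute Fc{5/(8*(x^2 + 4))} 5*pi*exp(-2*k)/32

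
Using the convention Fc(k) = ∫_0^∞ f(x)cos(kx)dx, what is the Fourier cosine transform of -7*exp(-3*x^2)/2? -7*sqrt(3)*sqrt(pi)*exp(-k^2/12)/12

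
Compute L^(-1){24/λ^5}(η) η^4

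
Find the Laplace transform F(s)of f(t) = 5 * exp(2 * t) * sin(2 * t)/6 5/(3 * ((s - 2)^2 + 4))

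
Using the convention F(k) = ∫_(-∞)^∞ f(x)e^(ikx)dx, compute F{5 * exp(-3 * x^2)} 5 * sqrt(3) * sqrt(pi) * exp(-k^2/12)/3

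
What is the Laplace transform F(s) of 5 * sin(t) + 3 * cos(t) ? 3 * s/(s^2 + 1) + 5/(s^2 + 1) 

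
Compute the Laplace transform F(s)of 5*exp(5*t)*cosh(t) 5*(s - 5)/((s - 5)^2 - 1)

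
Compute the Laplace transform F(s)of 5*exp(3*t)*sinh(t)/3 5/(3*((s - 3)^2 - 1))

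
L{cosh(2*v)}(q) q/(q^2 - 4)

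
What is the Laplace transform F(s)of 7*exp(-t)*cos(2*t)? 7*(s + 1)/((s + 1)^2 + 4)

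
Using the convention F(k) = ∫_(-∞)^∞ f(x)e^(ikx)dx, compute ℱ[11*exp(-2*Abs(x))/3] 44/(3*(k^2 + 4))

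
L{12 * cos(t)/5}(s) 12 * s/(5 * (s^2 + 1))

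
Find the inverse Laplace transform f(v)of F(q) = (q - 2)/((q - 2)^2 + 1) exp(2*v)*cos(v)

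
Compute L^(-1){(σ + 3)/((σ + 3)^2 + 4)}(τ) exp(-3*τ)*cos(2*τ)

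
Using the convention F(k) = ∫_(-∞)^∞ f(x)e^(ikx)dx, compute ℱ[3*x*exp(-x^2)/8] 3*I*sqrt(pi)*k*exp(-k^2/4)/16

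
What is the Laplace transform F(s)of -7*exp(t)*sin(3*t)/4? -21/(4*(s - 1)^2 + 36)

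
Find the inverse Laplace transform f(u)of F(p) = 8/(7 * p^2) 8 * u/7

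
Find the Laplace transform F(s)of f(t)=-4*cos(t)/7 -4*s/(7*s^2 + 7)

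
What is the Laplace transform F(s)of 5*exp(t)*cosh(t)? 5*(s - 1)/(s*(s - 2))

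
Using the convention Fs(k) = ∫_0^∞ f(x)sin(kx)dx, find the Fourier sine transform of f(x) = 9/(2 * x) 9 * pi/4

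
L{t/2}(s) 1/(2*s^2) 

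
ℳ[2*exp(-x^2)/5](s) gamma(s/2)/5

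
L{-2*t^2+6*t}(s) 6/s^2 - 4/s^3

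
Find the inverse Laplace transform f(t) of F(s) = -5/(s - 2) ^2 -5*t*exp(2*t) 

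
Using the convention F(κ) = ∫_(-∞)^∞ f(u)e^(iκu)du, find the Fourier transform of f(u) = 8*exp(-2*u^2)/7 4*sqrt(2)*sqrt(pi)*exp(-κ^2/8)/7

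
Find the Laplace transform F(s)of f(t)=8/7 8/(7*s)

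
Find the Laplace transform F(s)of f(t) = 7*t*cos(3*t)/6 7*(s^2 - 9)/(6*(s^2 + 9)^2)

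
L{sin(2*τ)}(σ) 2/(σ^2 + 4)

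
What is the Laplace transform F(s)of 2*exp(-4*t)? 2/(s + 4)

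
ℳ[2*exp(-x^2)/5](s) gamma(s/2)/5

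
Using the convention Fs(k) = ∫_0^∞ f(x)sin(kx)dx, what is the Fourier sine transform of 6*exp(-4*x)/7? 6*k/(7*(k^2 + 16))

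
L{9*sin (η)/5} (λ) 9/ (5*(λ^2 + 1))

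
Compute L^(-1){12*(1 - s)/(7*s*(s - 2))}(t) -12*exp(t)*cosh(t)/7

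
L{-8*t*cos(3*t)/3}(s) 8*(9 - s^2)/(3*(s^2 + 9)^2)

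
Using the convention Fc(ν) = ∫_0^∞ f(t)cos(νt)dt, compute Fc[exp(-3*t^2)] sqrt(3)*sqrt(pi)*exp(-ν^2/12)/6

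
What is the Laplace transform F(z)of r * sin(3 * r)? 6 * z/(z^2 + 9)^2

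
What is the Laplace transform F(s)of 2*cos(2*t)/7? 2*s/(7*(s^2 + 4))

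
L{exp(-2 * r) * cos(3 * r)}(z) (z+2)/((z+2)^2+9)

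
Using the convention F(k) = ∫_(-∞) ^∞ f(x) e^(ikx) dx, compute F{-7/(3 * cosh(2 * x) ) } -7 * pi/(6 * cosh(pi * k/4) ) 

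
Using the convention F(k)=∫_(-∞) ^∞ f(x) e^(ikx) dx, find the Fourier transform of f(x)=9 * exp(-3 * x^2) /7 3 * sqrt(3) * sqrt(pi) * exp(-k^2/12) /7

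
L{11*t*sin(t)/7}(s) 22*s/(7*(s^2 + 1)^2)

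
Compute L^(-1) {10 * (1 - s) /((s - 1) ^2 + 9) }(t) -10 * exp(t) * cos(3 * t) 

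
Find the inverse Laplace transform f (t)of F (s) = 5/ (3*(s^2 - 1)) 5*sinh (t)/3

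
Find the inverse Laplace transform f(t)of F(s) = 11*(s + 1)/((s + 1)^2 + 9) 11*exp(-t)*cos(3*t)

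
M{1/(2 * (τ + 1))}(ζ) pi * csc(pi * ζ)/2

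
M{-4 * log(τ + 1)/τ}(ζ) 4 * pi * csc(pi * ζ)/(ζ - 1)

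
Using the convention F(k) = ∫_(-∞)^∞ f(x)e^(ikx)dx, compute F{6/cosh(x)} 6*pi/cosh(pi*k/2)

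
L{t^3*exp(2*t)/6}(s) (s - 2)^(-4)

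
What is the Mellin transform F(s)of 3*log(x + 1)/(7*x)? -3*pi*csc(pi*s)/(7*s - 7)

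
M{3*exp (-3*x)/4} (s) 3^ (1 - s)*gamma (s)/4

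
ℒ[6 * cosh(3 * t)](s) 6 * s/(s^2 - 9)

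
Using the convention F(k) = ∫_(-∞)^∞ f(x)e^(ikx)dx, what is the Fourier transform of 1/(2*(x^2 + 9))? pi*exp(-3*Abs(k))/6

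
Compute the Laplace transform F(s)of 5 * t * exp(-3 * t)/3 5/(3 * (s + 3)^2)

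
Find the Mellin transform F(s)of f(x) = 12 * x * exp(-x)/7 12 * gamma(s + 1)/7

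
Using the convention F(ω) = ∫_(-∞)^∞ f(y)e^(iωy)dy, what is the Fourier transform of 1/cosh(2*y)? pi/(2*cosh(pi*ω/4))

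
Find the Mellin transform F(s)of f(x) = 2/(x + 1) 2*pi*csc(pi*s)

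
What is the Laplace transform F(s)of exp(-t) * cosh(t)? (s + 1)/(s * (s + 2))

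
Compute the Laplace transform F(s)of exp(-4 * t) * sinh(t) 1/((s + 4)^2 - 1)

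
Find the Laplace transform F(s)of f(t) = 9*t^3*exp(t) 54/(s - 1)^4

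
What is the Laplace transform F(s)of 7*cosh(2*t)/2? 7*s/(2*(s^2 - 4))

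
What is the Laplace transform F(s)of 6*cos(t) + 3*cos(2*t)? 6*s/(s^2 + 1) + 3*s/(s^2 + 4)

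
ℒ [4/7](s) 4/(7*s)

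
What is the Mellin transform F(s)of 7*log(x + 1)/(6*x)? -7*pi*csc(pi*s)/(6*s - 6)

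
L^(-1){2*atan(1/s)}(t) 2*sin(t)/t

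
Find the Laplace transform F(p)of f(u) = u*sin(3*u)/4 3*p/(2*(p^2 + 9)^2)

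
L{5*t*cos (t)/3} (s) 5*(s^2 - 1)/ (3*(s^2+1)^2)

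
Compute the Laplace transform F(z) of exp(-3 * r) 1/(z + 3) 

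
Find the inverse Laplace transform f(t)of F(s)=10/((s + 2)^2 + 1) 10*exp(-2*t)*sin(t)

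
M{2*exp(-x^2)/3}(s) gamma(s/2)/3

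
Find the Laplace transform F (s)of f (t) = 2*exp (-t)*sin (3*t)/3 2/ ( (s + 1)^2 + 9)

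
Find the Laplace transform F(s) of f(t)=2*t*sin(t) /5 4*s/(5*(s^2 + 1) ^2) 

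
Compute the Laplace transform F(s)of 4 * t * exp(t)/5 4/(5 * (s - 1)^2)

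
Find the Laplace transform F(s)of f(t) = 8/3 8/(3*s)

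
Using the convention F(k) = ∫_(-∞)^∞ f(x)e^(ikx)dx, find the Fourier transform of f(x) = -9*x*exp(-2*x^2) -9*sqrt(2)*I*sqrt(pi)*k*exp(-k^2/8)/8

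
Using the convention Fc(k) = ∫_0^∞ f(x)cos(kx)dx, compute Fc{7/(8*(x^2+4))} 7*pi*exp(-2*k)/32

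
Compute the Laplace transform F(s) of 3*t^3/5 18/(5*s^4) 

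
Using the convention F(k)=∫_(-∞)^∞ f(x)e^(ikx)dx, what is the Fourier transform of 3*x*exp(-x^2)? 3*I*sqrt(pi)*k*exp(-k^2/4)/2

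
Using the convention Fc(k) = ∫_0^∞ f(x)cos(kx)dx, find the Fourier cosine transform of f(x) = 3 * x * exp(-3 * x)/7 3 * (9 - k^2)/(7 * (k^2+9)^2)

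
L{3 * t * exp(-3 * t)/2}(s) 3/(2 * (s + 3)^2)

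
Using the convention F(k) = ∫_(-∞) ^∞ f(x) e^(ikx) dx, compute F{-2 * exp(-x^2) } -2 * sqrt(pi) * exp(-k^2/4) 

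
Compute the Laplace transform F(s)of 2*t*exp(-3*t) 2/(s + 3)^2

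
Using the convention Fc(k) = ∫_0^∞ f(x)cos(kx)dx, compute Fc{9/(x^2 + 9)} 3 * pi * exp(-3 * k)/2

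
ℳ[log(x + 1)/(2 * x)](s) -pi * csc(pi * s)/(2 * s - 2)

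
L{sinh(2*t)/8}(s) 1/(4*(s^2 - 4))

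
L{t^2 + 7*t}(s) 7/s^2 + 2/s^3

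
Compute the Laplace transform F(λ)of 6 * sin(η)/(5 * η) 6 * atan(1/λ)/5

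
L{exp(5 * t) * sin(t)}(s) 1/((s - 5)^2 + 1)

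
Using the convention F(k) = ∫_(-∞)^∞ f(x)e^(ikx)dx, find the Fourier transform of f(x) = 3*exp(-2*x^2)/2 3*sqrt(2)*sqrt(pi)*exp(-k^2/8)/4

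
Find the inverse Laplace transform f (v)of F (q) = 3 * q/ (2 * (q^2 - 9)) 3 * cosh (3 * v)/2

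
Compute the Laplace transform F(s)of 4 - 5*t 4/s - 5/s^2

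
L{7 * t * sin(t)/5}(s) 14 * s/(5 * (s^2 + 1)^2)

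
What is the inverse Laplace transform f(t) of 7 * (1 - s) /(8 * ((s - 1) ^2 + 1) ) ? -7 * exp(t) * cos(t) /8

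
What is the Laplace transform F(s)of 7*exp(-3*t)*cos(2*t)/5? 7*(s + 3)/(5*((s + 3)^2 + 4))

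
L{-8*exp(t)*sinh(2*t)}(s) -16/((s - 1)^2 - 4)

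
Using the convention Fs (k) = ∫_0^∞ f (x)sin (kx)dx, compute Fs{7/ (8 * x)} 7 * pi/16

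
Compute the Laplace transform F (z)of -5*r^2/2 -5/z^3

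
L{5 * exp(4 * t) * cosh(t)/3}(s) 5 * (s - 4)/(3 * ((s - 4)^2 - 1))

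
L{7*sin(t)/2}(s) 7/(2*(s^2+1))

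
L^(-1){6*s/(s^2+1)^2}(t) 3*t*sin(t)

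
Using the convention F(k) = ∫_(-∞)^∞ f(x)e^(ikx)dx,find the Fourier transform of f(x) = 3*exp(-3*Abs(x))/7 18/(7*(k^2 + 9))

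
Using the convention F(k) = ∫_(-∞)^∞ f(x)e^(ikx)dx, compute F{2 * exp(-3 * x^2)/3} 2 * sqrt(3) * sqrt(pi) * exp(-k^2/12)/9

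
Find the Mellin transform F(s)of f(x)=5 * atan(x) -5 * pi * sec(pi * s/2)/(2 * s)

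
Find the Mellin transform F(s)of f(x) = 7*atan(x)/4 -7*pi*sec(pi*s/2)/(8*s)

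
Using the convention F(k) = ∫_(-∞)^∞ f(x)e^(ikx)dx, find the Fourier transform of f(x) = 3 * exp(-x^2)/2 3 * sqrt(pi) * exp(-k^2/4)/2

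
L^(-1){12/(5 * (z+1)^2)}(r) 12 * r * exp(-r)/5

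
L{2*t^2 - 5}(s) 4/s^3 - 5/s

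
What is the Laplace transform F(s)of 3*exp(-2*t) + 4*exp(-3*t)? 4/(s + 3) + 3/(s + 2)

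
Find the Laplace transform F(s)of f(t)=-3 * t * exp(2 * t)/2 -3/(2 * (s - 2)^2)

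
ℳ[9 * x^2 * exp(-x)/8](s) 9 * gamma(s + 2)/8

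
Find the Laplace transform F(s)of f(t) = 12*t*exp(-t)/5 12/(5*(s+1)^2)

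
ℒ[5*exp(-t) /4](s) 5/(4*(s + 1) ) 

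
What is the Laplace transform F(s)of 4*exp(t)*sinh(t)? 4/(s*(s - 2))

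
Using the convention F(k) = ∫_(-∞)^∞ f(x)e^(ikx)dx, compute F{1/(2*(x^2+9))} pi*exp(-3*Abs(k))/6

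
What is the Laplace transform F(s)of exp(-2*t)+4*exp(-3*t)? 1/(s+2)+4/(s+3)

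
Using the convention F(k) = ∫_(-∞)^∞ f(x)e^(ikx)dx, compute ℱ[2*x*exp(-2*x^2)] sqrt(2)*I*sqrt(pi)*k*exp(-k^2/8)/4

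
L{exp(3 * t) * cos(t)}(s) (s - 3)/((s - 3)^2 + 1)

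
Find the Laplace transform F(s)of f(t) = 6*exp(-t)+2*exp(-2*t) 6/(s+1)+2/(s+2)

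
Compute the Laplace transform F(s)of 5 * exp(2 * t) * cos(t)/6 5 * (s - 2)/(6 * ((s - 2)^2 + 1))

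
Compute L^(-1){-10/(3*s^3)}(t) -5*t^2/3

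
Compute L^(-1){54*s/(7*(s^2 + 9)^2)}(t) 9*t*sin(3*t)/7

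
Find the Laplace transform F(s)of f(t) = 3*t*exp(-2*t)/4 3/(4*(s + 2)^2)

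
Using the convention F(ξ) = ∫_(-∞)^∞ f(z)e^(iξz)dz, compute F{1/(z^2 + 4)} pi*exp(-2*Abs(ξ))/2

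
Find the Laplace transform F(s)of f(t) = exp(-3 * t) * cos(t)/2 (s + 3)/(2 * ((s + 3)^2 + 1))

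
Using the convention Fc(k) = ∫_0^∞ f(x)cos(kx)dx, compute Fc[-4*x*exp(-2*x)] 4*(k^2 - 4)/(k^2 + 4)^2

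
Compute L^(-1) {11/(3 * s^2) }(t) 11 * t/3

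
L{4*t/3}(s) 4/(3*s^2)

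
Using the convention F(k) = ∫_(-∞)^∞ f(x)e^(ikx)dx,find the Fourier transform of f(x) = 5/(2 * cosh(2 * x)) 5 * pi/(4 * cosh(pi * k/4))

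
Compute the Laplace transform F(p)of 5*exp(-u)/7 5/(7*(p + 1))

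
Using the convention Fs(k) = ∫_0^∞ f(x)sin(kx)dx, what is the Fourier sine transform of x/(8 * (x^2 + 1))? pi * exp(-k)/16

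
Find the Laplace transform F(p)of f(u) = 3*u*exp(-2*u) 3/(p + 2)^2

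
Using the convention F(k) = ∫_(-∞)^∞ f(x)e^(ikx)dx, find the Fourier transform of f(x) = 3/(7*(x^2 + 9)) pi*exp(-3*Abs(k))/7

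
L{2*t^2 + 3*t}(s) 3/s^2 + 4/s^3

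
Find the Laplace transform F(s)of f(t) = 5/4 5/(4 * s)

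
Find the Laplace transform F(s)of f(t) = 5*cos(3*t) 5*s/(s^2 + 9)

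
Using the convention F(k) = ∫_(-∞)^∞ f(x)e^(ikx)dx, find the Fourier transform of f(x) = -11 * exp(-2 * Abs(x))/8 -11/(2 * k^2+8)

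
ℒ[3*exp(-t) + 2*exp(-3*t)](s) 3/(s + 1) + 2/(s + 3)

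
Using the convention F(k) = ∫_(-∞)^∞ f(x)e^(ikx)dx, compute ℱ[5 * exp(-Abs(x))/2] 5/(k^2 + 1)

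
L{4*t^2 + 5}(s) 5/s + 8/s^3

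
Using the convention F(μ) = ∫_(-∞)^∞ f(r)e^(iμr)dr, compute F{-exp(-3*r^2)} -sqrt(3)*sqrt(pi)*exp(-μ^2/12)/3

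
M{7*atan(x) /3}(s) -7*pi*sec(pi*s/2) /(6*s) 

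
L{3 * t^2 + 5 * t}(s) 6/s^3 + 5/s^2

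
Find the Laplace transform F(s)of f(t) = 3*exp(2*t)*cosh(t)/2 3*(s - 2)/(2*((s - 2)^2-1))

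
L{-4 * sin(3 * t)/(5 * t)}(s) -4 * atan(3/s)/5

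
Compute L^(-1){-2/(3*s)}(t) -2/3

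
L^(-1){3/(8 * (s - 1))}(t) 3 * exp(t)/8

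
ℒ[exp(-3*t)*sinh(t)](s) 1/((s + 3)^2-1)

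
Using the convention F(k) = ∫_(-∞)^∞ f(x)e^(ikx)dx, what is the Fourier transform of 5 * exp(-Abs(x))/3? 10/(3 * (k^2 + 1))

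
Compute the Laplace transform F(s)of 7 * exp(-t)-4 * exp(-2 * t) 7/(s + 1)-4/(s + 2)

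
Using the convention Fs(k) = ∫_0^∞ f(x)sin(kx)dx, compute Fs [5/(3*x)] 5*pi/6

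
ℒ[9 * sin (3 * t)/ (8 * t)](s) 9 * atan (3/s)/8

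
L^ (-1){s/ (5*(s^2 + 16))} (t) cos (4*t)/5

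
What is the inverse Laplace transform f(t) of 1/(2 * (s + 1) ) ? exp(-t) /2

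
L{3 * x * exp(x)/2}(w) 3/(2 * (w - 1)^2)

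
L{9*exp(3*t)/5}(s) 9/(5*(s - 3))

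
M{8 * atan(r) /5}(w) -4 * pi * sec(pi * w/2) /(5 * w) 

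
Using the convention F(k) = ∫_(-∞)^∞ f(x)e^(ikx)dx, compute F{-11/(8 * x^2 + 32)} -11 * pi * exp(-2 * Abs(k))/16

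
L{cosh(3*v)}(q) q/(q^2 - 9)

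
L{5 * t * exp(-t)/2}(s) 5/(2 * (s + 1)^2)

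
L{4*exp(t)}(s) 4/(s - 1)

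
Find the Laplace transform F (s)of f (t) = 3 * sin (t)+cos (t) s/ (s^2+1)+3/ (s^2+1)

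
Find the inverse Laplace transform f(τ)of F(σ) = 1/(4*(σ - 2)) exp(2*τ)/4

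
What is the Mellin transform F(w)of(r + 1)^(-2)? (-pi*w + pi)/sin(pi*w)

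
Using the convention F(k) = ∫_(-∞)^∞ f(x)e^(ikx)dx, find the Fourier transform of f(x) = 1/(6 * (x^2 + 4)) pi * exp(-2 * Abs(k))/12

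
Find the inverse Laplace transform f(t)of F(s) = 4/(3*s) 4/3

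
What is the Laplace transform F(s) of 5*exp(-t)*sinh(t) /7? 5/(7*s*(s+2) ) 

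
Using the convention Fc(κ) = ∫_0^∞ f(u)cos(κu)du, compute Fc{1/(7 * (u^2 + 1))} pi * exp(-κ)/14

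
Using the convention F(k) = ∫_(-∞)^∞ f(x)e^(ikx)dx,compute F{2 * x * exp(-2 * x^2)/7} sqrt(2) * I * sqrt(pi) * k * exp(-k^2/8)/28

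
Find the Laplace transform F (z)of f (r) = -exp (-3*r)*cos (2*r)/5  (-z - 3)/ (5*( (z + 3)^2 + 4))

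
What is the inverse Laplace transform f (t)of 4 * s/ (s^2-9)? 4 * cosh (3 * t)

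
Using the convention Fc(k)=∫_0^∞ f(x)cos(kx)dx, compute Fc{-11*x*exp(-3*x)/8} 11*(k^2-9)/(8*(k^2 + 9)^2)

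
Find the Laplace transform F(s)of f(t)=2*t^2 4/s^3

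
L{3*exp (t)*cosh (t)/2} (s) 3*(s - 1)/ (2*s*(s - 2))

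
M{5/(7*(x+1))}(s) 5*pi*csc(pi*s)/7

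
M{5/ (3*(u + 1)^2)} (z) -5*pi*(z - 1)/ (3*sin (pi*z))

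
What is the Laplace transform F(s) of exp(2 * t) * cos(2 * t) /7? (s - 2) /(7 * ((s - 2) ^2 + 4) ) 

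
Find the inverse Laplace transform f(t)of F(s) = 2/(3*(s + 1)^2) 2*t*exp(-t)/3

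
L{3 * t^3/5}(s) 18/(5 * s^4)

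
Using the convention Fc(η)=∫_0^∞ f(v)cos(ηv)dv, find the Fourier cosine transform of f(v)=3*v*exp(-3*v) 3*(9 - η^2)/(η^2 + 9)^2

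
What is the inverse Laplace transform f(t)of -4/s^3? -2*t^2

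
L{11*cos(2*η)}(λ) 11*λ/(λ^2 + 4)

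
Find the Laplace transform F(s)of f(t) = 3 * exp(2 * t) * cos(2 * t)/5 3 * (s - 2)/(5 * ((s - 2)^2 + 4))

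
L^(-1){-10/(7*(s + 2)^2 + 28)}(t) -5*exp(-2*t)*sin(2*t)/7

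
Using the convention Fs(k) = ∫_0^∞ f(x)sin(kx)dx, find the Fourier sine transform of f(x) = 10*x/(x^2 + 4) 5*pi*exp(-2*k)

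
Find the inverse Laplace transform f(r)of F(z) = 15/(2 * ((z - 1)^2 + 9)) 5 * exp(r) * sin(3 * r)/2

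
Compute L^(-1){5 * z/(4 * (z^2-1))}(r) 5 * cosh(r)/4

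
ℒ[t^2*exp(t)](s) 2/(s - 1)^3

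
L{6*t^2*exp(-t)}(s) 12/(s + 1)^3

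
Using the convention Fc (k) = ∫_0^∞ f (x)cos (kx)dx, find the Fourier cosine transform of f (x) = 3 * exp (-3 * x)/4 9/ (4 * (k^2 + 9))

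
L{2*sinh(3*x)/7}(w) 6/(7*(w^2 - 9))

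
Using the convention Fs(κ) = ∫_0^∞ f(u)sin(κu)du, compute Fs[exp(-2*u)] κ/(κ^2+4)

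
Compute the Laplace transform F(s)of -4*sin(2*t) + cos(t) s/(s^2 + 1) - 8/(s^2 + 4)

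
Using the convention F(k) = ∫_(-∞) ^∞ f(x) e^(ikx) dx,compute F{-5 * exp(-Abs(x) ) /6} -5/(3 * k^2 + 3) 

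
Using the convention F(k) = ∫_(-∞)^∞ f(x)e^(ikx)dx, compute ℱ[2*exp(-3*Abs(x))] 12/(k^2+9)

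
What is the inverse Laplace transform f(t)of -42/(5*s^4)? -7*t^3/5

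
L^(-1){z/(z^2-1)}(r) cosh(r)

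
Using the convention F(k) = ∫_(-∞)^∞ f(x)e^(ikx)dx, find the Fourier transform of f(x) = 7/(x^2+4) 7 * pi * exp(-2 * Abs(k))/2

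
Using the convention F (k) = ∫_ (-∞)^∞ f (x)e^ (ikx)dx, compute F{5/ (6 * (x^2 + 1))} 5 * pi * exp (-Abs (k))/6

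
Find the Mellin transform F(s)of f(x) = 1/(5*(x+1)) pi*csc(pi*s)/5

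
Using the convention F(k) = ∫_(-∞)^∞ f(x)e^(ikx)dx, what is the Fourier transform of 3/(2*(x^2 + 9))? pi*exp(-3*Abs(k))/2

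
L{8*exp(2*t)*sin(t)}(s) 8/((s - 2)^2 + 1)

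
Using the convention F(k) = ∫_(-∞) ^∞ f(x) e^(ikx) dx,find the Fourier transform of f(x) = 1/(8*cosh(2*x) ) pi/(16*cosh(pi*k/4) ) 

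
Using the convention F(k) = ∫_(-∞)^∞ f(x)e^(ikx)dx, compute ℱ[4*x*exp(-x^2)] 2*I*sqrt(pi)*k*exp(-k^2/4)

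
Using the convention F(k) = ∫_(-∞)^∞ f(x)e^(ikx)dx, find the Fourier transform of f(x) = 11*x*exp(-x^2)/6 11*I*sqrt(pi)*k*exp(-k^2/4)/12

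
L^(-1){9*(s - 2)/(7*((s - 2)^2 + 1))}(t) 9*exp(2*t)*cos(t)/7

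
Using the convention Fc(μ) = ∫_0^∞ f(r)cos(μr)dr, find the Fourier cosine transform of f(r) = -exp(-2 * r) -2/(μ^2 + 4)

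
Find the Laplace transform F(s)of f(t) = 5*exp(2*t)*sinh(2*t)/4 5/(2*s*(s - 4))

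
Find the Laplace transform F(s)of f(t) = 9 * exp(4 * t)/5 9/(5 * (s - 4))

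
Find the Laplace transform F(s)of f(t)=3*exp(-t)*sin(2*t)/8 3/(4*((s + 1)^2 + 4))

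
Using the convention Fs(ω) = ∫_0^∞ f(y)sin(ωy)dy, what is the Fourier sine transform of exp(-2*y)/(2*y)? atan(ω/2)/2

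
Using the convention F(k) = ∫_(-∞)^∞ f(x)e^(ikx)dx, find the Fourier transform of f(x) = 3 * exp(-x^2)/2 3 * sqrt(pi) * exp(-k^2/4)/2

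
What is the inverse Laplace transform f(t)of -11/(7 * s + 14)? -11 * exp(-2 * t)/7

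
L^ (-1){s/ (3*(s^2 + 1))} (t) cos (t)/3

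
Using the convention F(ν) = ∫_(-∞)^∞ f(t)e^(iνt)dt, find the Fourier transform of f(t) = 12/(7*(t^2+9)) 4*pi*exp(-3*Abs(ν))/7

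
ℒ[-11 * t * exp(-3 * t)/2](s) -11/(2 * (s + 3)^2)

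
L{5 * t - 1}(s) 5/s^2 - 1/s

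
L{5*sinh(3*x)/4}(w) 15/(4*(w^2 - 9))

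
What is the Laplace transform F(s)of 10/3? 10/(3 * s)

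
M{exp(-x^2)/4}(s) gamma(s/2)/8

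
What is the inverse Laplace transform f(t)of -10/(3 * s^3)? -5 * t^2/3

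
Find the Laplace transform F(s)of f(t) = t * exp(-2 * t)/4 1/(4 * (s + 2)^2)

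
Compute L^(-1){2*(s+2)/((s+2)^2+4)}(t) 2*exp(-2*t)*cos(2*t)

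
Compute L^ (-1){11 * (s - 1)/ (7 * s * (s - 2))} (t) 11 * exp (t) * cosh (t)/7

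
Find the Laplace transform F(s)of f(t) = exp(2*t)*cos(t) (s - 2)/((s - 2)^2 + 1)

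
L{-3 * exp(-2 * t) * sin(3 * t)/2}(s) -9/(2 * (s + 2)^2 + 18)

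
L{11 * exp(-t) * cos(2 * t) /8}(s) 11 * (s + 1) /(8 * ((s + 1) ^2 + 4) ) 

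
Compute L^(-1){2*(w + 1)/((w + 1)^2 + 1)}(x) 2*exp(-x)*cos(x)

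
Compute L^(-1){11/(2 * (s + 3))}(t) 11 * exp(-3 * t)/2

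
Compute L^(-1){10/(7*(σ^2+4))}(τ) 5*sin(2*τ)/7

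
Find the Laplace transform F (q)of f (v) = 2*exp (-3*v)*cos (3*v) 2*(q + 3)/ ( (q + 3)^2 + 9)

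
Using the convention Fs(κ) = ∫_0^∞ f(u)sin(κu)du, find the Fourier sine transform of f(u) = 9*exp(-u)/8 9*κ/(8*(κ^2 + 1))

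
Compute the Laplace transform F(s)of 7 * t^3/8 21/(4 * s^4)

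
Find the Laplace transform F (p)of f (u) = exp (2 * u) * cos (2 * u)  (p - 2)/ ( (p - 2)^2 + 4)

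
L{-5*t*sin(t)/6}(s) -5*s/(3*(s^2 + 1)^2)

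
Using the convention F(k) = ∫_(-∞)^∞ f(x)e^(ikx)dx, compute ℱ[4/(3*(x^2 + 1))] 4*pi*exp(-Abs(k))/3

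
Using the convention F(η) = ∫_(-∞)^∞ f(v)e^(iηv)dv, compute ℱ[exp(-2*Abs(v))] 4/(η^2 + 4)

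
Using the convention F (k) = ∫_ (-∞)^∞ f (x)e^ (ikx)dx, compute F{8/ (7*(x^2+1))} 8*pi*exp (-Abs (k))/7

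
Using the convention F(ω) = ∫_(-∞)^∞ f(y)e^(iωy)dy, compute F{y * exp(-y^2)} I * sqrt(pi) * ω * exp(-ω^2/4)/2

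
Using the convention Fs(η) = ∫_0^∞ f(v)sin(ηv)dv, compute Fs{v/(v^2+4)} pi * exp(-2 * η)/2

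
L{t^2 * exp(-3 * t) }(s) 2/(s+3) ^3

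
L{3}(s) 3/s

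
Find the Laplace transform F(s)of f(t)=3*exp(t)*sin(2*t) 6/((s - 1)^2 + 4)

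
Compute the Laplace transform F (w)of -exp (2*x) -1/ (w - 2)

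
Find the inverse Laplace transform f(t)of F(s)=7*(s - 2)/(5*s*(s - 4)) 7*exp(2*t)*cosh(2*t)/5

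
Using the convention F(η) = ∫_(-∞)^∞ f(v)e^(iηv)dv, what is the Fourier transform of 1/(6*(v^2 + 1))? pi*exp(-Abs(η))/6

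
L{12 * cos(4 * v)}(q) 12 * q/(q^2 + 16)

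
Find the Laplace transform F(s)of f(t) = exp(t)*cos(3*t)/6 (s - 1)/(6*((s - 1)^2 + 9))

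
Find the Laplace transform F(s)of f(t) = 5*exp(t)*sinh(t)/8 5/(8*s*(s - 2))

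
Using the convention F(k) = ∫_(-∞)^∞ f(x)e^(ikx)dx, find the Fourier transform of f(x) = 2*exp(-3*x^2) 2*sqrt(3)*sqrt(pi)*exp(-k^2/12)/3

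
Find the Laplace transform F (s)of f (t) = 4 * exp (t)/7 4/ (7 * (s - 1))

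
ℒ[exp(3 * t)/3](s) 1/(3 * (s - 3))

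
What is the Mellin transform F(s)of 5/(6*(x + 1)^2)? -5*pi*(s - 1)/(6*sin(pi*s))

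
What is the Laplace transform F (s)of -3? -3/s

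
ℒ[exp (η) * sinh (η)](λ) 1/ (λ * (λ - 2))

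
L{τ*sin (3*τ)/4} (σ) 3*σ/ (2*(σ^2 + 9)^2)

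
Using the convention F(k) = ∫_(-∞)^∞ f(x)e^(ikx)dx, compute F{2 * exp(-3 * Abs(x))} 12/(k^2 + 9)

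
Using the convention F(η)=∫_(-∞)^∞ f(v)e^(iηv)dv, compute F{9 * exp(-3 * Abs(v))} 54/(η^2 + 9)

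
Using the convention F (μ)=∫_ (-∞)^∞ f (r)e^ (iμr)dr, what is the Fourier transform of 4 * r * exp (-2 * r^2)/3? sqrt (2) * I * sqrt (pi) * μ * exp (-μ^2/8)/6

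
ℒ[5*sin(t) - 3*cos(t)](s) 5/(s^2 + 1) - 3*s/(s^2 + 1)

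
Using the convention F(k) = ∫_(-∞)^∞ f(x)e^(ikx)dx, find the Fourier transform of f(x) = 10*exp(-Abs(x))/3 20/(3*(k^2 + 1))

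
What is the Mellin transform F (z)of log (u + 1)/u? -pi*csc (pi*z)/ (z - 1)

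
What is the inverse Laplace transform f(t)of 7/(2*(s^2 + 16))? 7*sin(4*t)/8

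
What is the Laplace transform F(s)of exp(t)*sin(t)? 1/((s - 1)^2 + 1)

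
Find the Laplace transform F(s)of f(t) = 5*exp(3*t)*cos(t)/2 5*(s - 3)/(2*((s - 3)^2 + 1))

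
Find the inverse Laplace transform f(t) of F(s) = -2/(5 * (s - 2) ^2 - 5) -2 * exp(2 * t) * sinh(t) /5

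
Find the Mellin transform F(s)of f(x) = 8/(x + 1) 8*pi*csc(pi*s)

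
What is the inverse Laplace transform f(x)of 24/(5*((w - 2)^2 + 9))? 8*exp(2*x)*sin(3*x)/5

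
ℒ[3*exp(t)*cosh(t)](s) 3*(s - 1)/(s*(s - 2))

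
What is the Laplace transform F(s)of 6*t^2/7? 12/(7*s^3)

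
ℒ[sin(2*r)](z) 2/(z^2+4)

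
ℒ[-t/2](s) -1/(2 * s^2)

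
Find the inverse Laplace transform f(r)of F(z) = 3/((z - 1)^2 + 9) exp(r)*sin(3*r)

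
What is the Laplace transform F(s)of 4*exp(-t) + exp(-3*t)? 1/(s + 3) + 4/(s + 1)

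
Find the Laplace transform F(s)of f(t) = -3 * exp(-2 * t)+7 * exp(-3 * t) 7/(s+3) - 3/(s+2)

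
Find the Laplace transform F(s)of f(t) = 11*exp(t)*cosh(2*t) 11*(s - 1)/((s - 1)^2 - 4)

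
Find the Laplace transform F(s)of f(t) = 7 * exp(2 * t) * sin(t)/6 7/(6 * ((s - 2)^2 + 1))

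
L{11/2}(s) 11/(2 * s)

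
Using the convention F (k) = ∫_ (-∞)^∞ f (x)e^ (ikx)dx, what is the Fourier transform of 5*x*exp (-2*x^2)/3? 5*sqrt (2)*I*sqrt (pi)*k*exp (-k^2/8)/24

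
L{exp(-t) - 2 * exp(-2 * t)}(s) 1/(s + 1) - 2/(s + 2)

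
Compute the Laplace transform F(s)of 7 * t 7/s^2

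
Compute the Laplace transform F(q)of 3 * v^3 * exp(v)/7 18/(7 * (q - 1)^4)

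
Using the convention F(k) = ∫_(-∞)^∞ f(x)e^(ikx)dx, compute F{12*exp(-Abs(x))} 24/(k^2 + 1)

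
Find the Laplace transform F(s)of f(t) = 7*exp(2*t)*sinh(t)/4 7/(4*((s - 2)^2-1))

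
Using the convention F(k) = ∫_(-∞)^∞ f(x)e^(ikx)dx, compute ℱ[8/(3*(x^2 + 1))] 8*pi*exp(-Abs(k))/3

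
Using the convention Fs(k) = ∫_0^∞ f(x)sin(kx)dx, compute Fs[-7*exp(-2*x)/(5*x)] -7*atan(k/2)/5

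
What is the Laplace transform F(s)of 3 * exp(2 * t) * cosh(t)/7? 3 * (s - 2)/(7 * ((s - 2)^2 - 1))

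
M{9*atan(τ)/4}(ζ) -9*pi*sec(pi*ζ/2)/(8*ζ)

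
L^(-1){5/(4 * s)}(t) 5/4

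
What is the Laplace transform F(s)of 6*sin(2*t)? 12/(s^2+4)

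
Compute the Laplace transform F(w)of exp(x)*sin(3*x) 3/((w - 1)^2+9)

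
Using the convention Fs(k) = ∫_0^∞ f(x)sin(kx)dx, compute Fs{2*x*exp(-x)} 4*k/(k^2+1)^2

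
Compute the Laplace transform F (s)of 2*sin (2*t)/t 2*atan (2/s)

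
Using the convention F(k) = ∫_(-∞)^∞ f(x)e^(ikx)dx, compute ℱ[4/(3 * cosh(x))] 4 * pi/(3 * cosh(pi * k/2))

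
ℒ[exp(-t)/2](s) 1/(2 * (s+1))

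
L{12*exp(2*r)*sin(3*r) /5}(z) 36/(5*((z - 2) ^2 + 9) ) 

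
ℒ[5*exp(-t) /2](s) 5/(2*(s + 1) ) 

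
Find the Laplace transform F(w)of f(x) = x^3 6/w^4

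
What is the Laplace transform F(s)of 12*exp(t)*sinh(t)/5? 12/(5*s*(s - 2))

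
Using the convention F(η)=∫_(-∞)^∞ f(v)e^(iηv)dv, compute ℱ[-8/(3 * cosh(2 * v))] -4 * pi/(3 * cosh(pi * η/4))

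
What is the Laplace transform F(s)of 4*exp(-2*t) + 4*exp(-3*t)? 4/(s + 2) + 4/(s + 3)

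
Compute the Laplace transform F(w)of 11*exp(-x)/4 11/(4*(w + 1))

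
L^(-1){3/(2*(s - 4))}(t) 3*exp(4*t)/2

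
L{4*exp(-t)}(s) 4/(s+1)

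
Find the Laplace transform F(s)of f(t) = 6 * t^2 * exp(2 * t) 12/(s - 2)^3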